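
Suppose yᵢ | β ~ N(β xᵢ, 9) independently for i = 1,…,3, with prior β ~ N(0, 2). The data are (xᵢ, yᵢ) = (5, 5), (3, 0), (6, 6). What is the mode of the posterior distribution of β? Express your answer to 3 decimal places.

β̂_MAP = 0.819

log p(β | y) = −Σ(yᵢ − βxᵢ)²/(2·9) − β²/(2·2) + const.
Setting the derivative to zero: Σxᵢ(yᵢ − βxᵢ)/9 − β/2 = 0, so β = Σxᵢyᵢ / (Σxᵢ² + σ²/τ²).
Σxᵢyᵢ = 5·5 + 3·0 + 6·6 = 61; Σxᵢ² = 70; σ²/τ² = 4.5.
β̂_MAP = 61 / (70 + 4.5) = 61/74.5 ≈ 0.819.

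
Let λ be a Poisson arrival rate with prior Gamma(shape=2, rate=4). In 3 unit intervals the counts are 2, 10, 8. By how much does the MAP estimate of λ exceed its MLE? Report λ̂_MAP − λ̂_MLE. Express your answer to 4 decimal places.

MAP − MLE = -3.6667

Σxᵢ = 20. Posterior is Gamma(22, 7); MAP = (22−1)/7 = 21/7 ≈ 3.00000.
MLE = x̄ = 20/3 ≈ 6.66667.
Difference = 21/7 − 20/3 = -11/3 ≈ -3.6667.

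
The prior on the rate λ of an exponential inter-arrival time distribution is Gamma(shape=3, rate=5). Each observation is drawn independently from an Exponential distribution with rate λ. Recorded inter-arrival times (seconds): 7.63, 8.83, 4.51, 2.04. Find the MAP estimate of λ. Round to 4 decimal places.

λ̂_MAP = 0.2142

The Exponential(rate=λ) likelihood is ∝ λ^n e^(−λΣtᵢ). Here n = 4 and Σtᵢ = 7.63 + 8.83 + 4.51 + 2.04 = 23.01.
Posterior ∝ λ^2e^(−5λ) · λ^4e^(−23.01λ) = λ^6e^(−28.01λ), i.e. Gamma(7, 28.01).
Mode = (a−1)/b = 6/28.01 ≈ 0.2142.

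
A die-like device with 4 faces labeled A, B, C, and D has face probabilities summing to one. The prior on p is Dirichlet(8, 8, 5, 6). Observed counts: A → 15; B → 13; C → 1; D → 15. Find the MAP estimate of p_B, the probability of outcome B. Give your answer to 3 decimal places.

The posterior is Dirichlet(αᵢ + nᵢ) = Dirichlet(23, 21, 6, 21).
For a Dirichlet(a₁,…,a_K) with all aᵢ > 1, the mode has j-th component (aⱼ − 1)/(Σaᵢ − K).
Here Σaᵢ = 71 and K = 4, so p_B = (21 − 1)/(71 − 4) = 20/67 ≈ 0.299.

MAP estimate of p_B = 0.299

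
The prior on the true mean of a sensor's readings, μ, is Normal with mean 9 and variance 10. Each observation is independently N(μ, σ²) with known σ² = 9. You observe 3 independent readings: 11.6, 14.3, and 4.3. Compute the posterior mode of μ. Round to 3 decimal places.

μ̂_MAP = 9.821

n = 3; x̄ = (11.6 + 14.3 + 4.3)/3 = 30.2/3 = 151/15 ≈ 10.0667.
For a Normal prior and Normal likelihood with known variance, the posterior is Normal; its mode equals its mean, the precision-weighted average.
Prior precision 1/σ₀² = 1/10 = 0.1; data precision n/σ² = 3/9 = 1/3.
μ̂ = (0.1·9 + (1/3)·(151/15)) / (0.1 + 1/3) = (383/90)/(13/30) = 383/39 ≈ 9.821.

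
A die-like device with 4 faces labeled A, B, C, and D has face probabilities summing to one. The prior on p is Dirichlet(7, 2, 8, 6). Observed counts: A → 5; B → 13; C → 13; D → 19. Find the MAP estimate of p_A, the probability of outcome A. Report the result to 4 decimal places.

The posterior is Dirichlet(αᵢ + nᵢ) = Dirichlet(12, 15, 21, 25).
For a Dirichlet(a₁,…,a_K) with all aᵢ > 1, the mode has j-th component (aⱼ − 1)/(Σaᵢ − K).
Here Σaᵢ = 73 and K = 4, so p_A = (12 − 1)/(73 − 4) = 11/69 ≈ 0.1594.

MAP estimate of p_A = 0.1594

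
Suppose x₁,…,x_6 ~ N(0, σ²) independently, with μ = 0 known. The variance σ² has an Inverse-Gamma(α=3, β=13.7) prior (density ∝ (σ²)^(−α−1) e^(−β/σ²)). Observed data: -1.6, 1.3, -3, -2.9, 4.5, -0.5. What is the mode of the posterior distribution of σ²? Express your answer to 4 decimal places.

σ̂²_MAP = 4.9686

Sum of squared deviations about the known mean: SS = (-1.6−0)² + (1.3−0)² + (-3−0)² + (-2.9−0)² + (4.5−0)² + (-0.5−0)² = 42.16.
The Normal likelihood contributes (σ²)^(−n/2) exp(−SS/(2σ²)), so the posterior is Inverse-Gamma(α + n/2, β + SS/2) = Inverse-Gamma(6, 34.78).
The mode of Inverse-Gamma(a, b) is b/(a+1) = 34.78/7 ≈ 4.9686.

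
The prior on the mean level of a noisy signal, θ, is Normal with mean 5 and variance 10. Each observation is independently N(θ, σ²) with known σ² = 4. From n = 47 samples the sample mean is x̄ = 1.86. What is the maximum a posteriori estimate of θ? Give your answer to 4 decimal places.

n = 47, x̄ = 1.86.
For a Normal prior and Normal likelihood with known variance, the posterior is Normal; its mode equals its mean, the precision-weighted average.
Prior precision 1/σ₀² = 1/10 = 0.1; data precision n/σ² = 47/4 = 11.75.
θ̂ = (0.1·5 + 11.75·1.86) / (0.1 + 11.75) = 22.355/11.85 = 4471/2370 ≈ 1.8865.

θ̂_MAP = 1.8865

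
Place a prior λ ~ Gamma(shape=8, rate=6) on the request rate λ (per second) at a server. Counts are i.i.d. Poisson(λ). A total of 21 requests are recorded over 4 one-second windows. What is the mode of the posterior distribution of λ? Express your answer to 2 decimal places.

λ̂_MAP = 2.80

Σxᵢ = 21, n = 4.
Posterior ∝ λ^7e^(−6λ) · λ^21e^(−4λ) = λ^28e^(−10λ), i.e. Gamma(shape=29, rate=10).
The mode of a Gamma(a, b) with a ≥ 1 (shape–rate) is (a−1)/b = 28/10 ≈ 2.80.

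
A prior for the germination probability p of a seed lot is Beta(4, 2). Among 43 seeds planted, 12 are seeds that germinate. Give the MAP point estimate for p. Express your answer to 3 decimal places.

Prior: Beta(4, 2).
Data: 12 successes in 43 trials. The binomial likelihood contributes p^12(1−p)^31, so the posterior is Beta(4+12, 2+31) = Beta(16, 33).
For Beta(a, b) with a, b > 1 the mode is (a−1)/(a+b−2) = 15/47 ≈ 0.319.

p̂_MAP = 0.319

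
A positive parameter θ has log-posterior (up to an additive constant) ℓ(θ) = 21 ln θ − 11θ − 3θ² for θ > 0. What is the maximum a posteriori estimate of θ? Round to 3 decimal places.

θ̂_MAP = 1.167

ℓ'(θ) = 21/θ − 11 − 6θ. Setting this to zero and multiplying by θ: 6θ² + 11θ − 21 = 0.
θ = (−11 + √(11² + 4·6·21)) / (2·6) = (−11 + √625) / 12 = (−11 + 25)/12 = 7/6.
ℓ''(θ) = −21/θ² − 6 < 0, confirming a maximum.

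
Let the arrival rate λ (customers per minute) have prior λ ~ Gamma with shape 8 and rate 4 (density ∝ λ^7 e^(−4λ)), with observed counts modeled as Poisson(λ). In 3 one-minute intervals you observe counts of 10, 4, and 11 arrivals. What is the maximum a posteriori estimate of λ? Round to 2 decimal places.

Σxᵢ = 10+4+11 = 25, with n = 3.
Posterior ∝ λ^7e^(−4λ) · λ^25e^(−3λ) = λ^32e^(−7λ), i.e. Gamma(shape=33, rate=7).
The mode of a Gamma(a, b) with a ≥ 1 (shape–rate) is (a−1)/b = 32/7 ≈ 4.57.

λ̂_MAP = 4.57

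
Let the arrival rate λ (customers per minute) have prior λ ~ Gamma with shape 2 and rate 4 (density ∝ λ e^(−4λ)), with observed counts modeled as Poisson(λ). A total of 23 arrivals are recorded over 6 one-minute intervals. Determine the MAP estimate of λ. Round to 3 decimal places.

λ̂_MAP = 2.400

Σxᵢ = 23, n = 6.
Posterior ∝ λe^(−4λ) · λ^23e^(−6λ) = λ^24e^(−10λ), i.e. Gamma(shape=25, rate=10).
The mode of a Gamma(a, b) with a ≥ 1 (shape–rate) is (a−1)/b = 24/10 ≈ 2.400.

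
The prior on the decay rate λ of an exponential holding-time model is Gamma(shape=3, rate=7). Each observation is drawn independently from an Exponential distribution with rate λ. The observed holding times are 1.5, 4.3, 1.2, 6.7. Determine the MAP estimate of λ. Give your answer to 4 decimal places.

λ̂_MAP = 0.2899

The Exponential(rate=λ) likelihood is ∝ λ^n e^(−λΣtᵢ). Here n = 4 and Σtᵢ = 1.5 + 4.3 + 1.2 + 6.7 = 13.7.
Posterior ∝ λ^2e^(−7λ) · λ^4e^(−13.7λ) = λ^6e^(−20.7λ), i.e. Gamma(7, 20.7).
Mode = (a−1)/b = 6/20.7 ≈ 0.2899.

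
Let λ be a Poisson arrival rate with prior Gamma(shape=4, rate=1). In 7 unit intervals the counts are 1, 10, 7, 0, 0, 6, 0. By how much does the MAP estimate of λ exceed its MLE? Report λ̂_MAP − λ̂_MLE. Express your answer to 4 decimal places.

Σxᵢ = 24. Posterior is Gamma(28, 8); MAP = (28−1)/8 = 27/8 ≈ 3.37500.
MLE = x̄ = 24/7 ≈ 3.42857.
Difference = 27/8 − 24/7 = -3/56 ≈ -0.0536.

MAP − MLE = -0.0536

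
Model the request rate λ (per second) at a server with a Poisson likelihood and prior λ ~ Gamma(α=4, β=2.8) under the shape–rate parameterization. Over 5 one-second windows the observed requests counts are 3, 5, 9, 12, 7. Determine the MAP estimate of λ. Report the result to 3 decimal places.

λ̂_MAP = 5.000

Σxᵢ = 3+5+9+12+7 = 36, with n = 5.
Posterior ∝ λ^3e^(−2.8λ) · λ^36e^(−5λ) = λ^39e^(−7.8λ), i.e. Gamma(shape=40, rate=7.8).
The mode of a Gamma(a, b) with a ≥ 1 (shape–rate) is (a−1)/b = 39/7.8 ≈ 5.000.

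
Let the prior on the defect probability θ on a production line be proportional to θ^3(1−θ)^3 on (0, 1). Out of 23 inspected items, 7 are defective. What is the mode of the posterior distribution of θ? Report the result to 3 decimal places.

The prior density ∝ θ^3(1−θ)^3 is the kernel of Beta(4, 4).
Data: 7 successes in 23 trials. The binomial likelihood contributes θ^7(1−θ)^16, so the posterior is Beta(4+7, 4+16) = Beta(11, 20).
For Beta(a, b) with a, b > 1 the mode is (a−1)/(a+b−2) = 10/29 ≈ 0.345.

θ̂_MAP = 0.345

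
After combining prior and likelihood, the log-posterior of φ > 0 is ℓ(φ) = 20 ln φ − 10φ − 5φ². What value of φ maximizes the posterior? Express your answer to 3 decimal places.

φ̂_MAP = 1.000

ℓ'(φ) = 20/φ − 10 − 10φ. Setting this to zero and multiplying by φ: 10φ² + 10φ − 20 = 0.
φ = (−10 + √(10² + 4·10·20)) / (2·10) = (−10 + √900) / 20 = (−10 + 30)/20 = 1.
ℓ''(φ) = −20/φ² − 10 < 0, confirming a maximum.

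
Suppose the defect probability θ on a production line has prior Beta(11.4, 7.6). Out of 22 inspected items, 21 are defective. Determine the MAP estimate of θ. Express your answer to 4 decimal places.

θ̂_MAP = 0.8051

Prior: Beta(11.4, 7.6).
Data: 21 successes in 22 trials. The binomial likelihood contributes θ^21(1−θ)^1, so the posterior is Beta(11.4+21, 7.6+1) = Beta(32.4, 8.6).
For Beta(a, b) with a, b > 1 the mode is (a−1)/(a+b−2) = 31.4/39 ≈ 0.8051.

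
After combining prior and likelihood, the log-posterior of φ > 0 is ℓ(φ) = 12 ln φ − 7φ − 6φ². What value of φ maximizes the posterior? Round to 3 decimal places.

ℓ'(φ) = 12/φ − 7 − 12φ. Setting this to zero and multiplying by φ: 12φ² + 7φ − 12 = 0.
φ = (−7 + √(7² + 4·12·12)) / (2·12) = (−7 + √625) / 24 = (−7 + 25)/24 = 3/4.
ℓ''(φ) = −12/φ² − 12 < 0, confirming a maximum.

φ̂_MAP = 0.750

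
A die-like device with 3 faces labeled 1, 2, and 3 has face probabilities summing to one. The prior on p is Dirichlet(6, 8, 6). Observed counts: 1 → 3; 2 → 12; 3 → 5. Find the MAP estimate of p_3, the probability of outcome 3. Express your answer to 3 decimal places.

The posterior is Dirichlet(αᵢ + nᵢ) = Dirichlet(9, 20, 11).
For a Dirichlet(a₁,…,a_K) with all aᵢ > 1, the mode has j-th component (aⱼ − 1)/(Σaᵢ − K).
Here Σaᵢ = 40 and K = 3, so p_3 = (11 − 1)/(40 − 3) = 10/37 ≈ 0.270.

MAP estimate: 0.270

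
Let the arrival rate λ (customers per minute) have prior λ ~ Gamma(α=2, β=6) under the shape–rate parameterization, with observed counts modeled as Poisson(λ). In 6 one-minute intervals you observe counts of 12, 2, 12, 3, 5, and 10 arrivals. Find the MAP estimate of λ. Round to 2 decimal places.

λ̂_MAP = 3.75

Σxᵢ = 12+2+12+3+5+10 = 44, with n = 6.
Posterior ∝ λe^(−6λ) · λ^44e^(−6λ) = λ^45e^(−12λ), i.e. Gamma(shape=46, rate=12).
The mode of a Gamma(a, b) with a ≥ 1 (shape–rate) is (a−1)/b = 45/12 ≈ 3.75.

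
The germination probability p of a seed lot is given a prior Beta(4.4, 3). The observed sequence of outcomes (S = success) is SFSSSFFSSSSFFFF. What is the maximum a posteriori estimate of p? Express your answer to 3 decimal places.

Prior: Beta(4.4, 3).
Data: 8 successes in 15 trials (from the sequence). The binomial likelihood contributes p^8(1−p)^7, so the posterior is Beta(4.4+8, 3+7) = Beta(12.4, 10).
For Beta(a, b) with a, b > 1 the mode is (a−1)/(a+b−2) = 11.4/20.4 ≈ 0.559.

p̂_MAP = 0.559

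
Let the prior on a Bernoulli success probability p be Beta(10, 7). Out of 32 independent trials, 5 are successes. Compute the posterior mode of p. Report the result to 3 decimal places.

p̂_MAP = 0.298

Prior: Beta(10, 7).
Data: 5 successes in 32 trials. The binomial likelihood contributes p^5(1−p)^27, so the posterior is Beta(10+5, 7+27) = Beta(15, 34).
For Beta(a, b) with a, b > 1 the mode is (a−1)/(a+b−2) = 14/47 ≈ 0.298.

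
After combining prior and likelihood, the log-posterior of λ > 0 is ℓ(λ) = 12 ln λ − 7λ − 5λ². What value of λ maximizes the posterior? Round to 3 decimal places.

ℓ'(λ) = 12/λ − 7 − 10λ. Setting this to zero and multiplying by λ: 10λ² + 7λ − 12 = 0.
λ = (−7 + √(7² + 4·10·12)) / (2·10) = (−7 + √529) / 20 = (−7 + 23)/20 = 4/5.
ℓ''(λ) = −12/λ² − 10 < 0, confirming a maximum.

λ̂_MAP = 0.800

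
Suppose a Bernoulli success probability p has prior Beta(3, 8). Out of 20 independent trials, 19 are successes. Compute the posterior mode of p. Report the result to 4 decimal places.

p̂_MAP = 0.7241

Prior: Beta(3, 8).
Data: 19 successes in 20 trials. The binomial likelihood contributes p^19(1−p)^1, so the posterior is Beta(3+19, 8+1) = Beta(22, 9).
For Beta(a, b) with a, b > 1 the mode is (a−1)/(a+b−2) = 21/29 ≈ 0.7241.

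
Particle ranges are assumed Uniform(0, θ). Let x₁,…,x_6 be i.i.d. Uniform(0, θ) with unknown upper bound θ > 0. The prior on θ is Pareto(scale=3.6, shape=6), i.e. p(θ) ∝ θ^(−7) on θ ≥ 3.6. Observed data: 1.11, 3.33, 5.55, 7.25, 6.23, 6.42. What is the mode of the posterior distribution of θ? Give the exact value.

θ̂_MAP = 7.25

The Uniform(0, θ) likelihood is θ^(−n) for θ ≥ max(xᵢ), zero otherwise. Here max(xᵢ) = 7.25.
Posterior ∝ θ^(−7) · θ^(−6) = θ^(−13) on θ ≥ max(3.6, 7.25) = 7.25.
This density is strictly decreasing in θ, so the posterior mode lies at the lower boundary of the support.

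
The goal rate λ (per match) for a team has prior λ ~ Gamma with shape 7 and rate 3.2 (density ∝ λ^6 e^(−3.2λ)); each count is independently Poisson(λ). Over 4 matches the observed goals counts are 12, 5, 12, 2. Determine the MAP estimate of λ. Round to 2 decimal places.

Σxᵢ = 12+5+12+2 = 31, with n = 4.
Posterior ∝ λ^6e^(−3.2λ) · λ^31e^(−4λ) = λ^37e^(−7.2λ), i.e. Gamma(shape=38, rate=7.2).
The mode of a Gamma(a, b) with a ≥ 1 (shape–rate) is (a−1)/b = 37/7.2 ≈ 5.14.

λ̂_MAP = 5.14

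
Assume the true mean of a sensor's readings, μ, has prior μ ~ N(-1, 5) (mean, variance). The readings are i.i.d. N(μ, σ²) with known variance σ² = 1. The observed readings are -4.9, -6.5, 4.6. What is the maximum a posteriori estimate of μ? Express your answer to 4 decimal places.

μ̂_MAP = -2.1875

n = 3; x̄ = ((-4.9) + (-6.5) + 4.6)/3 = -6.8/3 = -34/15 ≈ -2.2667.
For a Normal prior and Normal likelihood with known variance, the posterior is Normal; its mode equals its mean, the precision-weighted average.
Prior precision 1/σ₀² = 1/5 = 0.2; data precision n/σ² = 3/1 = 3.
μ̂ = (0.2·(-1) + 3·(-34/15)) / (0.2 + 3) = (-7)/3.2 = -2.1875.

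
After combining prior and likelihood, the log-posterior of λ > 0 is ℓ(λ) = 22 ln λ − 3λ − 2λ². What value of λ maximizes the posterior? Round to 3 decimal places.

ℓ'(λ) = 22/λ − 3 − 4λ. Setting this to zero and multiplying by λ: 4λ² + 3λ − 22 = 0.
λ = (−3 + √(3² + 4·4·22)) / (2·4) = (−3 + √361) / 8 = (−3 + 19)/8 = 2.
ℓ''(λ) = −22/λ² − 4 < 0, confirming a maximum.

λ̂_MAP = 2.000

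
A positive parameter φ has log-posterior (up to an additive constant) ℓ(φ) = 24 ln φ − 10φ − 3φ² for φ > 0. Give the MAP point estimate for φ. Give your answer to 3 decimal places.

ℓ'(φ) = 24/φ − 10 − 6φ. Setting this to zero and multiplying by φ: 6φ² + 10φ − 24 = 0.
φ = (−10 + √(10² + 4·6·24)) / (2·6) = (−10 + √676) / 12 = (−10 + 26)/12 = 4/3.
ℓ''(φ) = −24/φ² − 6 < 0, confirming a maximum.

φ̂_MAP = 1.333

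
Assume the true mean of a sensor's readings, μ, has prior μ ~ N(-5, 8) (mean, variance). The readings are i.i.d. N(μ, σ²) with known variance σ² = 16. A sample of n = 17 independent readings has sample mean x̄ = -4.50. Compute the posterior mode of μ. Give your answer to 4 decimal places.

n = 17, x̄ = -4.50.
For a Normal prior and Normal likelihood with known variance, the posterior is Normal; its mode equals its mean, the precision-weighted average.
Prior precision 1/σ₀² = 1/8 = 0.125; data precision n/σ² = 17/16 = 1.0625.
μ̂ = (0.125·(-5) + 1.0625·(-4.5)) / (0.125 + 1.0625) = (-5.40625)/1.1875 = -173/38 ≈ -4.5526.

μ̂_MAP = -4.5526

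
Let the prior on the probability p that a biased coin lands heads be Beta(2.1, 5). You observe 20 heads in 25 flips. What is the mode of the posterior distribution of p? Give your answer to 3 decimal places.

p̂_MAP = 0.701

Prior: Beta(2.1, 5).
Data: 20 successes in 25 trials. The binomial likelihood contributes p^20(1−p)^5, so the posterior is Beta(2.1+20, 5+5) = Beta(22.1, 10).
For Beta(a, b) with a, b > 1 the mode is (a−1)/(a+b−2) = 21.1/30.1 ≈ 0.701.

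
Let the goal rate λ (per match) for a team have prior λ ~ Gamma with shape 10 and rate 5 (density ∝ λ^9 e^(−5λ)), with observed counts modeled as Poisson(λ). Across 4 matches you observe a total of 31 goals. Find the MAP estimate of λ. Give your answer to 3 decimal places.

Σxᵢ = 31, n = 4.
Posterior ∝ λ^9e^(−5λ) · λ^31e^(−4λ) = λ^40e^(−9λ), i.e. Gamma(shape=41, rate=9).
The mode of a Gamma(a, b) with a ≥ 1 (shape–rate) is (a−1)/b = 40/9 ≈ 4.444.

λ̂_MAP = 4.444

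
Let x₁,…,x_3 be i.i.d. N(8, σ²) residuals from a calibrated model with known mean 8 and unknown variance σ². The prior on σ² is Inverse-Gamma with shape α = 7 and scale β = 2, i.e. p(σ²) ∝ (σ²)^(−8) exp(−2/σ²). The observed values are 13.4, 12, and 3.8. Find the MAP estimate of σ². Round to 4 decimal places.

Sum of squared deviations about the known mean: SS = (13.4−8)² + (12−8)² + (3.8−8)² = 62.8.
The Normal likelihood contributes (σ²)^(−n/2) exp(−SS/(2σ²)), so the posterior is Inverse-Gamma(α + n/2, β + SS/2) = Inverse-Gamma(8.5, 33.4).
The mode of Inverse-Gamma(a, b) is b/(a+1) = 33.4/9.5 ≈ 3.5158.

σ̂²_MAP = 3.5158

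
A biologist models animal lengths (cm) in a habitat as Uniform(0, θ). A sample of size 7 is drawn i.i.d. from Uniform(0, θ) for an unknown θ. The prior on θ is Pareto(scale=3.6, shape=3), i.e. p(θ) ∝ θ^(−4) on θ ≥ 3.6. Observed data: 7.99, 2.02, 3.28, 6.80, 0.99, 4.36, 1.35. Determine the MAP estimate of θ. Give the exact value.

θ̂_MAP = 7.99

The Uniform(0, θ) likelihood is θ^(−n) for θ ≥ max(xᵢ), zero otherwise. Here max(xᵢ) = 7.99.
Posterior ∝ θ^(−4) · θ^(−7) = θ^(−11) on θ ≥ max(3.6, 7.99) = 7.99.
This density is strictly decreasing in θ, so the posterior mode lies at the lower boundary of the support.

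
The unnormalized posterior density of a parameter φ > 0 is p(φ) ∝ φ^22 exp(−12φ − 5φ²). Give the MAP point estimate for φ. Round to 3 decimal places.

φ̂_MAP = 1.000

ℓ'(φ) = 22/φ − 12 − 10φ. Setting this to zero and multiplying by φ: 10φ² + 12φ − 22 = 0.
φ = (−12 + √(12² + 4·10·22)) / (2·10) = (−12 + √1024) / 20 = (−12 + 32)/20 = 1.
ℓ''(φ) = −22/φ² − 10 < 0, confirming a maximum.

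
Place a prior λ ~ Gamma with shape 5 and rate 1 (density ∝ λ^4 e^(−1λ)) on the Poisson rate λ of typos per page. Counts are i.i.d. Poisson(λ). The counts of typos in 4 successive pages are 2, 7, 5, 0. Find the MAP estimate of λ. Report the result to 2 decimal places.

λ̂_MAP = 3.60

Σxᵢ = 2+7+5+0 = 14, with n = 4.
Posterior ∝ λ^4e^(−1λ) · λ^14e^(−4λ) = λ^18e^(−5λ), i.e. Gamma(shape=19, rate=5).
The mode of a Gamma(a, b) with a ≥ 1 (shape–rate) is (a−1)/b = 18/5 ≈ 3.60.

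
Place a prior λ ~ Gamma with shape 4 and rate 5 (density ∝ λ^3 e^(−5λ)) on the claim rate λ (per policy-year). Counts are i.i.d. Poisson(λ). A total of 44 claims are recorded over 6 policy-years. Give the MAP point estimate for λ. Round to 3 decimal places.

Σxᵢ = 44, n = 6.
Posterior ∝ λ^3e^(−5λ) · λ^44e^(−6λ) = λ^47e^(−11λ), i.e. Gamma(shape=48, rate=11).
The mode of a Gamma(a, b) with a ≥ 1 (shape–rate) is (a−1)/b = 47/11 ≈ 4.273.

λ̂_MAP = 4.273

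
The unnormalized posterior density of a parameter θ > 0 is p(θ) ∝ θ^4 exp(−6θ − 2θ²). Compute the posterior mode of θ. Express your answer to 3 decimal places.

θ̂_MAP = 0.500

ℓ'(θ) = 4/θ − 6 − 4θ. Setting this to zero and multiplying by θ: 4θ² + 6θ − 4 = 0.
θ = (−6 + √(6² + 4·4·4)) / (2·4) = (−6 + √100) / 8 = (−6 + 10)/8 = 1/2.
ℓ''(θ) = −4/θ² − 4 < 0, confirming a maximum.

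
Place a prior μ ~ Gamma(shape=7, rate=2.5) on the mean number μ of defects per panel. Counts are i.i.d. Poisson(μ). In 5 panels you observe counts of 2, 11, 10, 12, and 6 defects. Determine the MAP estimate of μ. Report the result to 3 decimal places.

Σxᵢ = 2+11+10+12+6 = 41, with n = 5.
Posterior ∝ μ^6e^(−2.5μ) · μ^41e^(−5μ) = μ^47e^(−7.5μ), i.e. Gamma(shape=48, rate=7.5).
The mode of a Gamma(a, b) with a ≥ 1 (shape–rate) is (a−1)/b = 47/7.5 ≈ 6.267.

μ̂_MAP = 6.267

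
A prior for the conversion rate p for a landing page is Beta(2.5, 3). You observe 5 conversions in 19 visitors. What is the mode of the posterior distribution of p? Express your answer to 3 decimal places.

Prior: Beta(2.5, 3).
Data: 5 successes in 19 trials. The binomial likelihood contributes p^5(1−p)^14, so the posterior is Beta(2.5+5, 3+14) = Beta(7.5, 17).
For Beta(a, b) with a, b > 1 the mode is (a−1)/(a+b−2) = 6.5/22.5 ≈ 0.289.

p̂_MAP = 0.289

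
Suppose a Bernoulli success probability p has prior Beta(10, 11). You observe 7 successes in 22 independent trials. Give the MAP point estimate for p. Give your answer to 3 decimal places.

Prior: Beta(10, 11).
Data: 7 successes in 22 trials. The binomial likelihood contributes p^7(1−p)^15, so the posterior is Beta(10+7, 11+15) = Beta(17, 26).
For Beta(a, b) with a, b > 1 the mode is (a−1)/(a+b−2) = 16/41 ≈ 0.390.

p̂_MAP = 0.390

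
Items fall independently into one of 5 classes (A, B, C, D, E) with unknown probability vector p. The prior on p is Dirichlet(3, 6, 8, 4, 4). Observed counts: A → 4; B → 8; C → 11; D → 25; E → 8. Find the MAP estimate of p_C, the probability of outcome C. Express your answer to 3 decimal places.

The posterior is Dirichlet(αᵢ + nᵢ) = Dirichlet(7, 14, 19, 29, 12).
For a Dirichlet(a₁,…,a_K) with all aᵢ > 1, the mode has j-th component (aⱼ − 1)/(Σaᵢ − K).
Here Σaᵢ = 81 and K = 5, so p_C = (19 − 1)/(81 − 5) = 18/76 ≈ 0.237.

MAP estimate of p_C = 0.237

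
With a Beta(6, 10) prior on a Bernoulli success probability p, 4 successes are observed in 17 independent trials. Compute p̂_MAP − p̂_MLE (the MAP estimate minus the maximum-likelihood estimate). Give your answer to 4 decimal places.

MAP − MLE = 0.0550

Posterior is Beta(10, 23); MAP = (10−1)/(33−2) = 9/31 ≈ 0.29032.
MLE ignores the prior: p̂_MLE = k/n = 4/17 ≈ 0.23529.
Difference = 9/31 − 4/17 = 29/527 ≈ 0.0550.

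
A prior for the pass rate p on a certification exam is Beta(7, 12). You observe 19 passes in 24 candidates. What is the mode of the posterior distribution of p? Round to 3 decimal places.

p̂_MAP = 0.610

Prior: Beta(7, 12).
Data: 19 successes in 24 trials. The binomial likelihood contributes p^19(1−p)^5, so the posterior is Beta(7+19, 12+5) = Beta(26, 17).
For Beta(a, b) with a, b > 1 the mode is (a−1)/(a+b−2) = 25/41 ≈ 0.610.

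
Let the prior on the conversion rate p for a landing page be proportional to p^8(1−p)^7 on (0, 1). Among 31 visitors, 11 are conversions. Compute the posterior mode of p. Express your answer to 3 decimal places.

The prior density ∝ p^8(1−p)^7 is the kernel of Beta(9, 8).
Data: 11 successes in 31 trials. The binomial likelihood contributes p^11(1−p)^20, so the posterior is Beta(9+11, 8+20) = Beta(20, 28).
For Beta(a, b) with a, b > 1 the mode is (a−1)/(a+b−2) = 19/46 ≈ 0.413.

p̂_MAP = 0.413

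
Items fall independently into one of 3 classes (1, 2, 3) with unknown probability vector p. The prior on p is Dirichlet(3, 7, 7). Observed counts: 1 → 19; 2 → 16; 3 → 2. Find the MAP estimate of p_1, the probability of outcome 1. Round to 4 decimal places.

The posterior is Dirichlet(αᵢ + nᵢ) = Dirichlet(22, 23, 9).
For a Dirichlet(a₁,…,a_K) with all aᵢ > 1, the mode has j-th component (aⱼ − 1)/(Σaᵢ − K).
Here Σaᵢ = 54 and K = 3, so p_1 = (22 − 1)/(54 − 3) = 21/51 ≈ 0.4118.

MAP estimate: 0.4118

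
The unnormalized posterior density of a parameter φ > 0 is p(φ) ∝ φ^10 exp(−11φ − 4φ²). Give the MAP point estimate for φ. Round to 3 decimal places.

ℓ'(φ) = 10/φ − 11 − 8φ. Setting this to zero and multiplying by φ: 8φ² + 11φ − 10 = 0.
φ = (−11 + √(11² + 4·8·10)) / (2·8) = (−11 + √441) / 16 = (−11 + 21)/16 = 5/8.
ℓ''(φ) = −10/φ² − 8 < 0, confirming a maximum.

φ̂_MAP = 0.625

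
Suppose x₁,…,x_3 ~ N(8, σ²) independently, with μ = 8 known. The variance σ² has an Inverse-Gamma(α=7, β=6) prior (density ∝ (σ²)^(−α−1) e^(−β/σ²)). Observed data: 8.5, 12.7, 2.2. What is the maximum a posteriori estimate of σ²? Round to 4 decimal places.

Sum of squared deviations about the known mean: SS = (8.5−8)² + (12.7−8)² + (2.2−8)² = 55.98.
The Normal likelihood contributes (σ²)^(−n/2) exp(−SS/(2σ²)), so the posterior is Inverse-Gamma(α + n/2, β + SS/2) = Inverse-Gamma(8.5, 33.99).
The mode of Inverse-Gamma(a, b) is b/(a+1) = 33.99/9.5 ≈ 3.5779.

σ̂²_MAP = 3.5779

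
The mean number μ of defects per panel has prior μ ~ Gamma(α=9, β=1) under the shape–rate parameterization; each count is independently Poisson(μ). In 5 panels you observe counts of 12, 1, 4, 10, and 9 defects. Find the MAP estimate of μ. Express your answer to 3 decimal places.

Σxᵢ = 12+1+4+10+9 = 36, with n = 5.
Posterior ∝ μ^8e^(−1μ) · μ^36e^(−5μ) = μ^44e^(−6μ), i.e. Gamma(shape=45, rate=6).
The mode of a Gamma(a, b) with a ≥ 1 (shape–rate) is (a−1)/b = 44/6 ≈ 7.333.

μ̂_MAP = 7.333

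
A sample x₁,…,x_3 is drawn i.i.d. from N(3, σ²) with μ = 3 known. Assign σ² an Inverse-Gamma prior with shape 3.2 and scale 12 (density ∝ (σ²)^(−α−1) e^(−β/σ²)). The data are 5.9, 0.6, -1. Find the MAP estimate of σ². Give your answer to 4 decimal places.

Sum of squared deviations about the known mean: SS = (5.9−3)² + (0.6−3)² + (-1−3)² = 30.17.
The Normal likelihood contributes (σ²)^(−n/2) exp(−SS/(2σ²)), so the posterior is Inverse-Gamma(α + n/2, β + SS/2) = Inverse-Gamma(4.7, 27.085).
The mode of Inverse-Gamma(a, b) is b/(a+1) = 27.085/5.7 ≈ 4.7518.

σ̂²_MAP = 4.7518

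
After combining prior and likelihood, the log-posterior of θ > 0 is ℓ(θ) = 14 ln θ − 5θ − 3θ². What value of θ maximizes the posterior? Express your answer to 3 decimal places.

ℓ'(θ) = 14/θ − 5 − 6θ. Setting this to zero and multiplying by θ: 6θ² + 5θ − 14 = 0.
θ = (−5 + √(5² + 4·6·14)) / (2·6) = (−5 + √361) / 12 = (−5 + 19)/12 = 7/6.
ℓ''(θ) = −14/θ² − 6 < 0, confirming a maximum.

θ̂_MAP = 1.167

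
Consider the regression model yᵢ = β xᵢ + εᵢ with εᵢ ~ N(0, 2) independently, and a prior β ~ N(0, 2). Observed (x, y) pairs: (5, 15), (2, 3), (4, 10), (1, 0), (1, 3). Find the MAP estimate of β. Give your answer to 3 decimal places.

β̂_MAP = 2.583

log p(β | y) = −Σ(yᵢ − βxᵢ)²/(2·2) − β²/(2·2) + const.
Setting the derivative to zero: Σxᵢ(yᵢ − βxᵢ)/2 − β/2 = 0, so β = Σxᵢyᵢ / (Σxᵢ² + σ²/τ²).
Σxᵢyᵢ = 5·15 + 2·3 + 4·10 + 1·0 + 1·3 = 124; Σxᵢ² = 47; σ²/τ² = 1.
β̂_MAP = 124 / (47 + 1) = 124/48 ≈ 2.583.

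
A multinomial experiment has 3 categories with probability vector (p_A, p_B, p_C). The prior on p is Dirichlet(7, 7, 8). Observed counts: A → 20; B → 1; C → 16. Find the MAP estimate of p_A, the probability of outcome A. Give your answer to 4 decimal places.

The posterior is Dirichlet(αᵢ + nᵢ) = Dirichlet(27, 8, 24).
For a Dirichlet(a₁,…,a_K) with all aᵢ > 1, the mode has j-th component (aⱼ − 1)/(Σaᵢ − K).
Here Σaᵢ = 59 and K = 3, so p_A = (27 − 1)/(59 − 3) = 26/56 ≈ 0.4643.

MAP estimate of p_A = 0.4643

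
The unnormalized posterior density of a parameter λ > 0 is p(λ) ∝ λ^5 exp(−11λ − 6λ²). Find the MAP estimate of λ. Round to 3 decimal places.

λ̂_MAP = 0.333

ℓ'(λ) = 5/λ − 11 − 12λ. Setting this to zero and multiplying by λ: 12λ² + 11λ − 5 = 0.
λ = (−11 + √(11² + 4·12·5)) / (2·12) = (−11 + √361) / 24 = (−11 + 19)/24 = 1/3.
ℓ''(λ) = −5/λ² − 12 < 0, confirming a maximum.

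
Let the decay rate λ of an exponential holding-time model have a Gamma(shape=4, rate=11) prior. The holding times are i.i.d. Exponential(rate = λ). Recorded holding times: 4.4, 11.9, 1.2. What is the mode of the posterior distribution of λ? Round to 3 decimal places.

λ̂_MAP = 0.211

The Exponential(rate=λ) likelihood is ∝ λ^n e^(−λΣtᵢ). Here n = 3 and Σtᵢ = 4.4 + 11.9 + 1.2 = 17.5.
Posterior ∝ λ^3e^(−11λ) · λ^3e^(−17.5λ) = λ^6e^(−28.5λ), i.e. Gamma(7, 28.5).
Mode = (a−1)/b = 6/28.5 ≈ 0.211.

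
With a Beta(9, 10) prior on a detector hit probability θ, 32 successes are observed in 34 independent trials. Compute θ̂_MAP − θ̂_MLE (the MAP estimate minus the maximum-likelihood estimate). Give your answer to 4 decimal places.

Posterior is Beta(41, 12); MAP = (41−1)/(53−2) = 40/51 ≈ 0.78431.
MLE ignores the prior: θ̂_MLE = k/n = 32/34 ≈ 0.94118.
Difference = 40/51 − 32/34 = -8/51 ≈ -0.1569.

MAP − MLE = -0.1569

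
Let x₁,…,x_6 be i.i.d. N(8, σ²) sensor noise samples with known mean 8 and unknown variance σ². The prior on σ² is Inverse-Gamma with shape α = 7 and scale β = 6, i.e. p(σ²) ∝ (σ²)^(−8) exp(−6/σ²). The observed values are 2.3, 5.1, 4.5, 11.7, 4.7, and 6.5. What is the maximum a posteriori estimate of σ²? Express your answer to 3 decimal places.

σ̂²_MAP = 4.181

Sum of squared deviations about the known mean: SS = (2.3−8)² + (5.1−8)² + (4.5−8)² + (11.7−8)² + (4.7−8)² + (6.5−8)² = 79.98.
The Normal likelihood contributes (σ²)^(−n/2) exp(−SS/(2σ²)), so the posterior is Inverse-Gamma(α + n/2, β + SS/2) = Inverse-Gamma(10, 45.99).
The mode of Inverse-Gamma(a, b) is b/(a+1) = 45.99/11 ≈ 4.181.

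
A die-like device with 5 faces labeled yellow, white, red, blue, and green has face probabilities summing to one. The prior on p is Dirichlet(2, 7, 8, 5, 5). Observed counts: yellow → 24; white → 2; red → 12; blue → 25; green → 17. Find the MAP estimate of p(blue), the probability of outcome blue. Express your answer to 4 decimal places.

MAP estimate of p(blue) = 0.2843

The posterior is Dirichlet(αᵢ + nᵢ) = Dirichlet(26, 9, 20, 30, 22).
For a Dirichlet(a₁,…,a_K) with all aᵢ > 1, the mode has j-th component (aⱼ − 1)/(Σaᵢ − K).
Here Σaᵢ = 107 and K = 5, so p(blue) = (30 − 1)/(107 − 5) = 29/102 ≈ 0.2843.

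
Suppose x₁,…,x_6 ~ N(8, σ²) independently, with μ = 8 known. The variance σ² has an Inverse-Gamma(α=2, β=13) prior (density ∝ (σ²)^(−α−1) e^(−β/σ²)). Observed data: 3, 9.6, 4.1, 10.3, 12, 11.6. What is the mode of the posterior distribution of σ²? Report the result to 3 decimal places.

σ̂²_MAP = 8.585

Sum of squared deviations about the known mean: SS = (3−8)² + (9.6−8)² + (4.1−8)² + (10.3−8)² + (12−8)² + (11.6−8)² = 77.02.
The Normal likelihood contributes (σ²)^(−n/2) exp(−SS/(2σ²)), so the posterior is Inverse-Gamma(α + n/2, β + SS/2) = Inverse-Gamma(5, 51.51).
The mode of Inverse-Gamma(a, b) is b/(a+1) = 51.51/6 ≈ 8.585.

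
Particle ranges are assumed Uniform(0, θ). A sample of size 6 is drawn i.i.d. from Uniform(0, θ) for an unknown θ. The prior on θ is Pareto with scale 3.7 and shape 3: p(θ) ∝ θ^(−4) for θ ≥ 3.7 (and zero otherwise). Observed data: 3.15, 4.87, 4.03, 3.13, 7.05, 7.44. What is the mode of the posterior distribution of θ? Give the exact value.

θ̂_MAP = 7.44

The Uniform(0, θ) likelihood is θ^(−n) for θ ≥ max(xᵢ), zero otherwise. Here max(xᵢ) = 7.44.
Posterior ∝ θ^(−4) · θ^(−6) = θ^(−10) on θ ≥ max(3.7, 7.44) = 7.44.
This density is strictly decreasing in θ, so the posterior mode lies at the lower boundary of the support.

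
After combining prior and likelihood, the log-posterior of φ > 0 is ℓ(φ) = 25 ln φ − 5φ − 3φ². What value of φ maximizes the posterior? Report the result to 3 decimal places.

φ̂_MAP = 1.667

ℓ'(φ) = 25/φ − 5 − 6φ. Setting this to zero and multiplying by φ: 6φ² + 5φ − 25 = 0.
φ = (−5 + √(5² + 4·6·25)) / (2·6) = (−5 + √625) / 12 = (−5 + 25)/12 = 5/3.
ℓ''(φ) = −25/φ² − 6 < 0, confirming a maximum.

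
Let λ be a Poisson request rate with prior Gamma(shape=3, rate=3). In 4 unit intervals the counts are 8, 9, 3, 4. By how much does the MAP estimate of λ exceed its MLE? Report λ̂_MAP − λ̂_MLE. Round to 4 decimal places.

Σxᵢ = 24. Posterior is Gamma(27, 7); MAP = (27−1)/7 = 26/7 ≈ 3.71429.
MLE = x̄ = 24/4 ≈ 6.00000.
Difference = 26/7 − 24/4 = -16/7 ≈ -2.2857.

MAP − MLE = -2.2857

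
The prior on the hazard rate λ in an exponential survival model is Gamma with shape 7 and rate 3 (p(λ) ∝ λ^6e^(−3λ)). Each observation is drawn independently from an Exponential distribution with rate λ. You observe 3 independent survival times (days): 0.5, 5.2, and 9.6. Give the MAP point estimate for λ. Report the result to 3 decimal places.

The Exponential(rate=λ) likelihood is ∝ λ^n e^(−λΣtᵢ). Here n = 3 and Σtᵢ = 0.5 + 5.2 + 9.6 = 15.3.
Posterior ∝ λ^6e^(−3λ) · λ^3e^(−15.3λ) = λ^9e^(−18.3λ), i.e. Gamma(10, 18.3).
Mode = (a−1)/b = 9/18.3 ≈ 0.492.

λ̂_MAP = 0.492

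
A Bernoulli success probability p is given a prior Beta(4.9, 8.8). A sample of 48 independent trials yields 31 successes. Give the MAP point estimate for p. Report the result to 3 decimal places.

Prior: Beta(4.9, 8.8).
Data: 31 successes in 48 trials. The binomial likelihood contributes p^31(1−p)^17, so the posterior is Beta(4.9+31, 8.8+17) = Beta(35.9, 25.8).
For Beta(a, b) with a, b > 1 the mode is (a−1)/(a+b−2) = 34.9/59.7 ≈ 0.585.

p̂_MAP = 0.585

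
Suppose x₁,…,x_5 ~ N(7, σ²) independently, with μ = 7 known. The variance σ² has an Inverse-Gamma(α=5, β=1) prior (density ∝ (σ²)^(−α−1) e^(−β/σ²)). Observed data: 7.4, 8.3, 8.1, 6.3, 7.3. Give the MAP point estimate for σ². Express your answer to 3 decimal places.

Sum of squared deviations about the known mean: SS = (7.4−7)² + (8.3−7)² + (8.1−7)² + (6.3−7)² + (7.3−7)² = 3.64.
The Normal likelihood contributes (σ²)^(−n/2) exp(−SS/(2σ²)), so the posterior is Inverse-Gamma(α + n/2, β + SS/2) = Inverse-Gamma(7.5, 2.82).
The mode of Inverse-Gamma(a, b) is b/(a+1) = 2.82/8.5 ≈ 0.332.

σ̂²_MAP = 0.332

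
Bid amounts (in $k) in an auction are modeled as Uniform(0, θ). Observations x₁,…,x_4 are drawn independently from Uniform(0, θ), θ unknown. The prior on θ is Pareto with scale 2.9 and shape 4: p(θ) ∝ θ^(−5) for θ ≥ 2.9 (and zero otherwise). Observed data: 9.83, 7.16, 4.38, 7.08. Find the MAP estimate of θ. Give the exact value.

The Uniform(0, θ) likelihood is θ^(−n) for θ ≥ max(xᵢ), zero otherwise. Here max(xᵢ) = 9.83.
Posterior ∝ θ^(−5) · θ^(−4) = θ^(−9) on θ ≥ max(2.9, 9.83) = 9.83.
This density is strictly decreasing in θ, so the posterior mode lies at the lower boundary of the support.

θ̂_MAP = 9.83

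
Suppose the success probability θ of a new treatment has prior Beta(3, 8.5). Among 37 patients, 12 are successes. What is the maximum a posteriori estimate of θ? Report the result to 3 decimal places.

Prior: Beta(3, 8.5).
Data: 12 successes in 37 trials. The binomial likelihood contributes θ^12(1−θ)^25, so the posterior is Beta(3+12, 8.5+25) = Beta(15, 33.5).
For Beta(a, b) with a, b > 1 the mode is (a−1)/(a+b−2) = 14/46.5 ≈ 0.301.

θ̂_MAP = 0.301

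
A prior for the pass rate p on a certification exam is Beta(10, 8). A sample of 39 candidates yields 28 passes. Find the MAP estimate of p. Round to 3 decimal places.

Prior: Beta(10, 8).
Data: 28 successes in 39 trials. The binomial likelihood contributes p^28(1−p)^11, so the posterior is Beta(10+28, 8+11) = Beta(38, 19).
For Beta(a, b) with a, b > 1 the mode is (a−1)/(a+b−2) = 37/55 ≈ 0.673.

p̂_MAP = 0.673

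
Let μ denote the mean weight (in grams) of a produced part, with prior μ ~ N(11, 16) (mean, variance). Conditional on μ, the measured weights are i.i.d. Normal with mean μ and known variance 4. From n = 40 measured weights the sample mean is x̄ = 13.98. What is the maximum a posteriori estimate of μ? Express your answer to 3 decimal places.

μ̂_MAP = 13.961

n = 40, x̄ = 13.98.
For a Normal prior and Normal likelihood with known variance, the posterior is Normal; its mode equals its mean, the precision-weighted average.
Prior precision 1/σ₀² = 1/16 = 0.0625; data precision n/σ² = 40/4 = 10.
μ̂ = (0.0625·11 + 10·13.98) / (0.0625 + 10) = 140.4875/10.0625 = 11239/805 ≈ 13.961.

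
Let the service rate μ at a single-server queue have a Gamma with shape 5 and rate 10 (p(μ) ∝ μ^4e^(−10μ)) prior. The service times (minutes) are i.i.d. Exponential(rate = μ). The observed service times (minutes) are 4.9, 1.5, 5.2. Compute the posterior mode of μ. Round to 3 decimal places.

The Exponential(rate=μ) likelihood is ∝ μ^n e^(−μΣtᵢ). Here n = 3 and Σtᵢ = 4.9 + 1.5 + 5.2 = 11.6.
Posterior ∝ μ^4e^(−10μ) · μ^3e^(−11.6μ) = μ^7e^(−21.6μ), i.e. Gamma(8, 21.6).
Mode = (a−1)/b = 7/21.6 ≈ 0.324.

μ̂_MAP = 0.324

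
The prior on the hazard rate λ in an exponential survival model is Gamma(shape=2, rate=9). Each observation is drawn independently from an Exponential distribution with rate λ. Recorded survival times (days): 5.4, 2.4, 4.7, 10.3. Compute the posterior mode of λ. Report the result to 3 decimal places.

λ̂_MAP = 0.157

The Exponential(rate=λ) likelihood is ∝ λ^n e^(−λΣtᵢ). Here n = 4 and Σtᵢ = 5.4 + 2.4 + 4.7 + 10.3 = 22.8.
Posterior ∝ λe^(−9λ) · λ^4e^(−22.8λ) = λ^5e^(−31.8λ), i.e. Gamma(6, 31.8).
Mode = (a−1)/b = 5/31.8 ≈ 0.157.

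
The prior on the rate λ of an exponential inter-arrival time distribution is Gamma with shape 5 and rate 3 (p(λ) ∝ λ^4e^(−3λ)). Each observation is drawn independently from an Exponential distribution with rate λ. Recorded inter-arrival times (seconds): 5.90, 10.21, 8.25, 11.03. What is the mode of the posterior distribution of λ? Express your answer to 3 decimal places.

The Exponential(rate=λ) likelihood is ∝ λ^n e^(−λΣtᵢ). Here n = 4 and Σtᵢ = 5.90 + 10.21 + 8.25 + 11.03 = 35.39.
Posterior ∝ λ^4e^(−3λ) · λ^4e^(−35.39λ) = λ^8e^(−38.39λ), i.e. Gamma(9, 38.39).
Mode = (a−1)/b = 8/38.39 ≈ 0.208.

λ̂_MAP = 0.208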